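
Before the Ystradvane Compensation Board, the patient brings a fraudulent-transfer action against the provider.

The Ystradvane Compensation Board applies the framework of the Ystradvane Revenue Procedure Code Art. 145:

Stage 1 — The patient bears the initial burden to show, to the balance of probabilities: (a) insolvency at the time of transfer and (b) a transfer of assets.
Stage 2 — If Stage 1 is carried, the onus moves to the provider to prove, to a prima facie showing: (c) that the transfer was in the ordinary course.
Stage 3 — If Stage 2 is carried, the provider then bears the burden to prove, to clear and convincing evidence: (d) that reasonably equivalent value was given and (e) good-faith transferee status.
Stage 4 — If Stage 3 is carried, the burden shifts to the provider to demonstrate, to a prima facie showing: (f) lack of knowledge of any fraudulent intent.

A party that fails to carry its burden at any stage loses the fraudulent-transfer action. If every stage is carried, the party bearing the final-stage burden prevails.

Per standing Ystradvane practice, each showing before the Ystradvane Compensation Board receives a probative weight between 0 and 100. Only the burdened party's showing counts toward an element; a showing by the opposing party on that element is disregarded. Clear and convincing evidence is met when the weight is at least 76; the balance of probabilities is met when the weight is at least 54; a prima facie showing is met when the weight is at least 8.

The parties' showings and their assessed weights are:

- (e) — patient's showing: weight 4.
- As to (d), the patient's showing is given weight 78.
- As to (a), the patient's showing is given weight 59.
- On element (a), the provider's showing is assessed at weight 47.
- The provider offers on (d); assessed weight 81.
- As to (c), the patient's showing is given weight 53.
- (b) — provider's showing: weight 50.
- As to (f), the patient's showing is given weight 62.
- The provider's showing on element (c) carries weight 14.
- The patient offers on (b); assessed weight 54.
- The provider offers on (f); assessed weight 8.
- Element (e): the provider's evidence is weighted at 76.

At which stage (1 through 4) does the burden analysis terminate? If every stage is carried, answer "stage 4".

stage 4

Stage 1 (patient, the balance of probabilities, weight is at least 54): (a) 59 (provider's 47 disregarded) ≥ 54 — meets; (b) 54 (provider's 50 disregarded) ≥ 54 — meets.
  Stage 1 carried; the burden shifts to the provider.
Stage 2 (provider, a prima facie showing, weight is at least 8): (c) 14 (patient's 53 disregarded) ≥ 8 — meets.
  Stage 2 carried; the burden remains with the provider.
Stage 3 (provider, clear and convincing evidence, weight is at least 76): (d) 81 (patient's 78 disregarded) ≥ 76 — meets; (e) 76 (patient's 4 disregarded) ≥ 76 — meets.
  Stage 3 is satisfied; the provider continues to bear the burden.
Stage 4 (provider, a prima facie showing, weight is at least 8): (f) 8 (patient's 62 disregarded) ≥ 8 — meets.
  All elements met at the final stage.
With every stage satisfied, the provider prevails.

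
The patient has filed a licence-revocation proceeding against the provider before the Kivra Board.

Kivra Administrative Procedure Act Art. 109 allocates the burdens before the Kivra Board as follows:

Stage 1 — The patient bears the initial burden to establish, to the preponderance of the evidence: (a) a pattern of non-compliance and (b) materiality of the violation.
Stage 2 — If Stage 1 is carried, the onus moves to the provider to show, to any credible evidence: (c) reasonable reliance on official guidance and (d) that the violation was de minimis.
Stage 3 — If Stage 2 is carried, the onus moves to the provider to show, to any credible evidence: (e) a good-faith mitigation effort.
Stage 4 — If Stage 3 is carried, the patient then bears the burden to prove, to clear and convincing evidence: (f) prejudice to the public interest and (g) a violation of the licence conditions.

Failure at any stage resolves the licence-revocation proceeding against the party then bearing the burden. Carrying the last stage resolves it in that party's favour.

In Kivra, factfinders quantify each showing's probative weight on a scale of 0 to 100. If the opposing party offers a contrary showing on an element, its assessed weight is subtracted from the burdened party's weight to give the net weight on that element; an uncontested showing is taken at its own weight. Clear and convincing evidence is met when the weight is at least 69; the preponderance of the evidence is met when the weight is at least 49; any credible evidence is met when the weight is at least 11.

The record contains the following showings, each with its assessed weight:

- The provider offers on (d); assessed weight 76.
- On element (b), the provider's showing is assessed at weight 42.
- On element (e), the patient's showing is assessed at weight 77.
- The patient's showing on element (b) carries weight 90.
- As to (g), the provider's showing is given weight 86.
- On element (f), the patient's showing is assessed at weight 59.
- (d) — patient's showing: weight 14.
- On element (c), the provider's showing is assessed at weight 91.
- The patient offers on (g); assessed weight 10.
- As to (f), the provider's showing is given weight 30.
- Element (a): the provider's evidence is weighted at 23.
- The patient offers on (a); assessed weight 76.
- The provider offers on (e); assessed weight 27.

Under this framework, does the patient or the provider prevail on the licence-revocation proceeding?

provider

At Stage 1 the patient must meet the preponderance of the evidence (weight is at least 49): on (a) the weight is 76 less the opposing 23 gives net 53, ≥ 49, so (a) meets the standard; on (b) the weight is 90 less the opposing 42 gives net 48, < 49, so (b) does not meet the standard.
  Stage 1 not carried; the patient fails its burden.
So the provider prevails.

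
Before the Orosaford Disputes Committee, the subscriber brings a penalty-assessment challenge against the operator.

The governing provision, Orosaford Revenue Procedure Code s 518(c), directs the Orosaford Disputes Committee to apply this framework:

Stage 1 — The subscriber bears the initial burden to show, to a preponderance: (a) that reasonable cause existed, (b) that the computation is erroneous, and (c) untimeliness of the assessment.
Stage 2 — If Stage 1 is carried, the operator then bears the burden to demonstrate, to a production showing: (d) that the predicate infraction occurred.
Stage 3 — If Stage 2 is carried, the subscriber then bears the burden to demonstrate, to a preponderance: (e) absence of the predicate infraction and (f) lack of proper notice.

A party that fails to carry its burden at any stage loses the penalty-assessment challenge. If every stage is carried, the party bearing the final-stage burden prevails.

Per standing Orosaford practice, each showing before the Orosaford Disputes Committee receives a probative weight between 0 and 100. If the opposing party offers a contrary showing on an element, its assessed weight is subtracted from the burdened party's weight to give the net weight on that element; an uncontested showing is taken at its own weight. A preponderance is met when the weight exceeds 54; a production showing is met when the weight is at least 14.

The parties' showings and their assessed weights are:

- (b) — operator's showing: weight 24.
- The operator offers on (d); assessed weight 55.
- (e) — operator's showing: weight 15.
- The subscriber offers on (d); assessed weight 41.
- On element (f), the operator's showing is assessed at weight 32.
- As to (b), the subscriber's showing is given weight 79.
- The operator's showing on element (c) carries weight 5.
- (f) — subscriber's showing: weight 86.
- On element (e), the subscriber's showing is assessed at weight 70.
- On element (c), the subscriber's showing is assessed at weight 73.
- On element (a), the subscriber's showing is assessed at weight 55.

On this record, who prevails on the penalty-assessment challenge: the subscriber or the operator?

At Stage 1 the subscriber must meet a preponderance (weight exceeds 54): on (a) the weight is 55, which does exceed 54, so (a) meets the standard; on (b) the weight is 79 less the opposing 24 gives net 55, which does exceed 54, so (b) meets the standard; on (c) the weight is 73 less the opposing 5 gives net 68, > 54, so (c) meets the standard.
  All elements met. The burden passes to the operator.
At Stage 2 the operator must meet a production showing (weight is at least 14): on (d) the weight is 55 less the opposing 41 gives net 14, ≥ 14, so (d) meets the standard.
  Stage 2 carried; the burden shifts to the subscriber.
At Stage 3 the subscriber must meet a preponderance (weight exceeds 54): on (e) the weight is 70 less the opposing 15 gives net 55, > 54, so (e) meets the standard; on (f) the weight is 86 less the opposing 32 gives net 54, which does not exceed 54, so (f) does not meet the standard.
  The subscriber does not carry Stage 3.
The operator prevails.

operator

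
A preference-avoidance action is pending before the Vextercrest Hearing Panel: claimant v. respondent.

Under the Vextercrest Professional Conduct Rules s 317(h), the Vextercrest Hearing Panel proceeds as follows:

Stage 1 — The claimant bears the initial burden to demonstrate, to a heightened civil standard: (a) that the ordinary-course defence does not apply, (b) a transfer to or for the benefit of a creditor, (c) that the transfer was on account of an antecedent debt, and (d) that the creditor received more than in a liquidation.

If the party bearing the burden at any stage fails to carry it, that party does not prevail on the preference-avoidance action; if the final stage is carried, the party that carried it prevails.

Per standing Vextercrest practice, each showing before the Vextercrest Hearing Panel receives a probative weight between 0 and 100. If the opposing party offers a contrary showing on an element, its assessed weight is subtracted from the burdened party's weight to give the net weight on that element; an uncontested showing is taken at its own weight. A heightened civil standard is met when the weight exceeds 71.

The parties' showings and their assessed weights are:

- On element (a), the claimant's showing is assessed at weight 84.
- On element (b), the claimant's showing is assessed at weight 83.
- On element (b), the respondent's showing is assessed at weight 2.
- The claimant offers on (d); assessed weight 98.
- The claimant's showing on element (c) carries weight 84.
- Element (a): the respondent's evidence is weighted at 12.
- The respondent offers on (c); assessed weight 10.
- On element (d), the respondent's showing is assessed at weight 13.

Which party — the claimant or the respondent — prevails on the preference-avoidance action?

claimant

At Stage 1 the claimant must meet a heightened civil standard (weight exceeds 71): on (a) the weight is 84 less the opposing 12 gives net 72, > 71, so (a) meets the standard; on (b) the weight is 83 less the opposing 2 gives net 81, > 71, so (b) meets the standard; on (c) the weight is 84 less the opposing 10 gives net 74, > 71, so (c) meets the standard; on (d) the weight is 98 less the opposing 13 gives net 85, > 71, so (d) meets the standard.
  The claimant carries the last stage.
Every stage carried; the claimant prevails.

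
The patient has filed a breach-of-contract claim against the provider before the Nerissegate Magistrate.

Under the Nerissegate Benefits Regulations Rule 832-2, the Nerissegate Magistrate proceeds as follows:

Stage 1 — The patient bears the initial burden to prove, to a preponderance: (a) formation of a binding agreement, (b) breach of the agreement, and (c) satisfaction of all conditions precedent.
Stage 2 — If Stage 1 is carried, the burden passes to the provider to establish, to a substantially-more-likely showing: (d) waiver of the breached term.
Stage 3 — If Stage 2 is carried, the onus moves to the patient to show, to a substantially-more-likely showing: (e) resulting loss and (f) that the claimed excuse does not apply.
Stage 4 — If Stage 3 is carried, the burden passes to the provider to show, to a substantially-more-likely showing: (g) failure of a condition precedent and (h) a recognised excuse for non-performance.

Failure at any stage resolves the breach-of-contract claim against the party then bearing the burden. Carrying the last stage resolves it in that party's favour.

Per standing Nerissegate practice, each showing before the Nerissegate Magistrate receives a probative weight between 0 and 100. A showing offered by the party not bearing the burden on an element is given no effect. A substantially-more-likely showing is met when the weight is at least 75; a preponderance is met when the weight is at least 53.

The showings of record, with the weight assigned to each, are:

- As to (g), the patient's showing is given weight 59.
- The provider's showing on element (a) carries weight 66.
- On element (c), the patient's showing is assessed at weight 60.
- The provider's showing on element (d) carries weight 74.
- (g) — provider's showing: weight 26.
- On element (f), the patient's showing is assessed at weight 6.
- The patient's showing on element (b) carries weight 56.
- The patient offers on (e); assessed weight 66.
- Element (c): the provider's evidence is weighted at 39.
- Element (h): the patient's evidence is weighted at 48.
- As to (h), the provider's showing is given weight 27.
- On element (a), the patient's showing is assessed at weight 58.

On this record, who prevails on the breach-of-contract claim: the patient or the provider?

At Stage 1 the patient must meet a preponderance (weight is at least 53): on (a) the weight is 58 (the provider's 66 is given no effect), ≥ 53, so (a) meets the standard; on (b) the weight is 56, ≥ 53, so (b) meets the standard; on (c) the weight is 60 (the provider's 39 is given no effect), which does reach 53, so (c) meets the standard.
  Stage 1 carried; the burden shifts to the provider.
At Stage 2 the provider must meet a substantially-more-likely showing (weight is at least 75): on (d) the weight is 74, which does not reach 75, so (d) does not meet the standard.
  The provider does not carry Stage 2.
The patient prevails.

patient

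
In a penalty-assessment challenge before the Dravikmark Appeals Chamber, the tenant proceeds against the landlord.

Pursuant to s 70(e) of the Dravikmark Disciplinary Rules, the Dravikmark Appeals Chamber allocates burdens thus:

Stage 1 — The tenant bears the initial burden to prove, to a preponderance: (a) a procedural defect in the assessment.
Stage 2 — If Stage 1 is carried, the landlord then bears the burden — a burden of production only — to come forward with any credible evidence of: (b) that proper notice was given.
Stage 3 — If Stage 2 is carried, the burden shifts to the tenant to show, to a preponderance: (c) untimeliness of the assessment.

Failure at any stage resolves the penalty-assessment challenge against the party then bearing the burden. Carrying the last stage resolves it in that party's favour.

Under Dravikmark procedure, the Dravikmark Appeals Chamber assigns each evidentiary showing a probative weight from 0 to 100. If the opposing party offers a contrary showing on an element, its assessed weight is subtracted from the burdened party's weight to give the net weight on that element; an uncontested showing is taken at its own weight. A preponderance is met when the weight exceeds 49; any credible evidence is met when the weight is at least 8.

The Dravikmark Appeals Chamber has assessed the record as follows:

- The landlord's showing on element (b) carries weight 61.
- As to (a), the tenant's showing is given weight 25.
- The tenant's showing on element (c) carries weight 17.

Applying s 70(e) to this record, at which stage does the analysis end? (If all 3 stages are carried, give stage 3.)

Stage 1 — burden on tenant; standard: a preponderance (weight exceeds 49).
    (a): 25 ≤ 49 [not met]
  The tenant does not carry Stage 1.
The landlord prevails.

stage 1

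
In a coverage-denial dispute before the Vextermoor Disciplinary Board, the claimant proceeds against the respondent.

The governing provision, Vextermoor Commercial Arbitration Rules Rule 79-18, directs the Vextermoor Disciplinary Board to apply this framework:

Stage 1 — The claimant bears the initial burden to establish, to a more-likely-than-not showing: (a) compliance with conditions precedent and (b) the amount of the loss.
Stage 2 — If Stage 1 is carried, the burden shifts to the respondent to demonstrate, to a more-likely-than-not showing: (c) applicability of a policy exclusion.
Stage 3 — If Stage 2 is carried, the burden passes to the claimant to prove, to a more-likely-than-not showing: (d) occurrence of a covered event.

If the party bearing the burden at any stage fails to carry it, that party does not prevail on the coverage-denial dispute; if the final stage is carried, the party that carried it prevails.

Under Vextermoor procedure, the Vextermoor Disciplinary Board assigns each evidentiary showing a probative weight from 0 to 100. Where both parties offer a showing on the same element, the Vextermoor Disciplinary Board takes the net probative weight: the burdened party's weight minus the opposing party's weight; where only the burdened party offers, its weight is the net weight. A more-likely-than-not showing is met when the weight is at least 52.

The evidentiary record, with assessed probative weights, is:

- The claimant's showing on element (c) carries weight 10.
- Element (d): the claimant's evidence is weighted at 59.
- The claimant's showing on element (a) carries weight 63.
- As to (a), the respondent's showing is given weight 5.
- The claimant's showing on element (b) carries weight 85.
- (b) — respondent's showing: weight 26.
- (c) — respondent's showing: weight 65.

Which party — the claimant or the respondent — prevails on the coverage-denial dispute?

At Stage 1 the claimant must meet a more-likely-than-not showing (weight is at least 52): on (a) the weight is 63 less the opposing 5 gives net 58, ≥ 52, so (a) meets the standard; on (b) the weight is 85 less the opposing 26 gives net 59, which does reach 52, so (b) meets the standard.
  All elements met. The burden passes to the respondent.
At Stage 2 the respondent must meet a more-likely-than-not showing (weight is at least 52): on (c) the weight is 65 less the opposing 10 gives net 55, ≥ 52, so (c) meets the standard.
  Stage 2 is satisfied; the onus moves to the claimant.
At Stage 3 the claimant must meet a more-likely-than-not showing (weight is at least 52): on (d) the weight is 59, which does reach 52, so (d) meets the standard.
  The claimant carries the last stage.
Every stage carried; the claimant prevails.

claimant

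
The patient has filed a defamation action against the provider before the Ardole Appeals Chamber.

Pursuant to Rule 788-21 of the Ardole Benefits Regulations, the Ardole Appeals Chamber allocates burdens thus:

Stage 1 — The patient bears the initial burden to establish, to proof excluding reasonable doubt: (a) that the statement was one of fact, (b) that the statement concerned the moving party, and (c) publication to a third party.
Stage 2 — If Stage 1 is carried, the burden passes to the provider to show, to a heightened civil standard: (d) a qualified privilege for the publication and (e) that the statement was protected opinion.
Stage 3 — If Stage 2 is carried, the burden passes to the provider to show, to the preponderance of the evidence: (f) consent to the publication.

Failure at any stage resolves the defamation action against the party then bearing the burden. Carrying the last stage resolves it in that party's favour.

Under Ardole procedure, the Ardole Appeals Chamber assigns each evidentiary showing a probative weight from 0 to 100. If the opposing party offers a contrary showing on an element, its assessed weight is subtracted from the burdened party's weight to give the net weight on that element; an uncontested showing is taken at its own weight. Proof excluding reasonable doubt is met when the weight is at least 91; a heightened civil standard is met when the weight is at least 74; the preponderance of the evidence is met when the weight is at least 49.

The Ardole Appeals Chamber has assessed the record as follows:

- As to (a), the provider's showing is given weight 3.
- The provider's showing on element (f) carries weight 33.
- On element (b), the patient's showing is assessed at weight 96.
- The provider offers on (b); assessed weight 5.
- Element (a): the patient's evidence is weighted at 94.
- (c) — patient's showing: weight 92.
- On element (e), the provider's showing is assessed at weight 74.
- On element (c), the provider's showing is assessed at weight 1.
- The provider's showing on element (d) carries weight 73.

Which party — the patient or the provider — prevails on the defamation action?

patient

Stage 1 — burden on patient; standard: proof excluding reasonable doubt (weight is at least 91).
    (a): 94 − 3 = 91 ≥ 91 [met]
    (b): 96 − 5 = 91 ≥ 91 [met]
    (c): 92 − 1 = 91 ≥ 91 [met]
  Stage 1 carried; the burden shifts to the provider.
Stage 2 — burden on provider; standard: a heightened civil standard (weight is at least 74).
    (d): 73 < 74 [not met]
    (e): 74 ≥ 74 [met]
  Stage 2 not carried; the provider fails its burden.
So the patient prevails.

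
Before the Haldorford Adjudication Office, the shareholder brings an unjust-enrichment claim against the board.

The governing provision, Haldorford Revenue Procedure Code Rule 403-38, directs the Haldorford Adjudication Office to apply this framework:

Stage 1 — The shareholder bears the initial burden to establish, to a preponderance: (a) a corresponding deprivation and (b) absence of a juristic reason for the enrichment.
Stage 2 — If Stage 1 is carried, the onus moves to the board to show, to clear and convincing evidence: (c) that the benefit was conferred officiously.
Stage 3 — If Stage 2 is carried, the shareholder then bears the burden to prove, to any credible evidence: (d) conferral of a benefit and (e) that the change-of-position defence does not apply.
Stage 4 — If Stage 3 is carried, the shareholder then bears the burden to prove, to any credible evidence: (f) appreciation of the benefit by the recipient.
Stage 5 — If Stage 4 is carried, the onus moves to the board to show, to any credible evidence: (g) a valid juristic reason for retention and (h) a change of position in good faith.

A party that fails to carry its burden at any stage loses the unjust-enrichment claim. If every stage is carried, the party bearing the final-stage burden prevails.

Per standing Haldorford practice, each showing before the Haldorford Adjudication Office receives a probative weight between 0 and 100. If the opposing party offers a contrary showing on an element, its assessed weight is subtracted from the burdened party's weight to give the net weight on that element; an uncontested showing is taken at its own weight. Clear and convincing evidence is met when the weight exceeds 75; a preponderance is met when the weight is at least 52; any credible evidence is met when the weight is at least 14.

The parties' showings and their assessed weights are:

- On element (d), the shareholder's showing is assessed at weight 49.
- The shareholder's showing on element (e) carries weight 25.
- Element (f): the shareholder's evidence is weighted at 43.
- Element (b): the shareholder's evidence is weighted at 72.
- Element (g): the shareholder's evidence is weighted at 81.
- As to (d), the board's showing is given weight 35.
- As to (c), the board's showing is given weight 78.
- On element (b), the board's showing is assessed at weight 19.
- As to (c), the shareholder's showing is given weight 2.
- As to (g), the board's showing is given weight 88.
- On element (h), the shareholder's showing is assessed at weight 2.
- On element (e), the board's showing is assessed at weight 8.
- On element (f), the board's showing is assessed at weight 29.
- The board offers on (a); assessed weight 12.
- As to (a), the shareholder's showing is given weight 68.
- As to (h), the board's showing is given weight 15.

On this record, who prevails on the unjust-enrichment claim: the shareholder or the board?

Stage 1 (shareholder, a preponderance, weight is at least 52): (a) net 68−12=56 ≥ 52 — meets; (b) net 72−19=53 ≥ 52 — meets.
  All elements met. The burden passes to the board.
Stage 2 (board, clear and convincing evidence, weight exceeds 75): (c) net 78−2=76 > 75 — meets.
  The board carries Stage 2; the shareholder now bears the burden.
Stage 3 (shareholder, any credible evidence, weight is at least 14): (d) net 49−35=14 ≥ 14 — meets; (e) net 25−8=17 ≥ 14 — meets.
  Stage 3 carried; the burden remains with the shareholder.
Stage 4 (shareholder, any credible evidence, weight is at least 14): (f) net 43−29=14 ≥ 14 — meets.
  Stage 4 carried; the burden shifts to the board.
Stage 5 (board, any credible evidence, weight is at least 14): (g) net 88−81=7 < 14 — fails; (h) net 15−2=13 < 14 — fails.
  Not every element is met, so the board fails to carry Stage 5.
The shareholder prevails.

shareholder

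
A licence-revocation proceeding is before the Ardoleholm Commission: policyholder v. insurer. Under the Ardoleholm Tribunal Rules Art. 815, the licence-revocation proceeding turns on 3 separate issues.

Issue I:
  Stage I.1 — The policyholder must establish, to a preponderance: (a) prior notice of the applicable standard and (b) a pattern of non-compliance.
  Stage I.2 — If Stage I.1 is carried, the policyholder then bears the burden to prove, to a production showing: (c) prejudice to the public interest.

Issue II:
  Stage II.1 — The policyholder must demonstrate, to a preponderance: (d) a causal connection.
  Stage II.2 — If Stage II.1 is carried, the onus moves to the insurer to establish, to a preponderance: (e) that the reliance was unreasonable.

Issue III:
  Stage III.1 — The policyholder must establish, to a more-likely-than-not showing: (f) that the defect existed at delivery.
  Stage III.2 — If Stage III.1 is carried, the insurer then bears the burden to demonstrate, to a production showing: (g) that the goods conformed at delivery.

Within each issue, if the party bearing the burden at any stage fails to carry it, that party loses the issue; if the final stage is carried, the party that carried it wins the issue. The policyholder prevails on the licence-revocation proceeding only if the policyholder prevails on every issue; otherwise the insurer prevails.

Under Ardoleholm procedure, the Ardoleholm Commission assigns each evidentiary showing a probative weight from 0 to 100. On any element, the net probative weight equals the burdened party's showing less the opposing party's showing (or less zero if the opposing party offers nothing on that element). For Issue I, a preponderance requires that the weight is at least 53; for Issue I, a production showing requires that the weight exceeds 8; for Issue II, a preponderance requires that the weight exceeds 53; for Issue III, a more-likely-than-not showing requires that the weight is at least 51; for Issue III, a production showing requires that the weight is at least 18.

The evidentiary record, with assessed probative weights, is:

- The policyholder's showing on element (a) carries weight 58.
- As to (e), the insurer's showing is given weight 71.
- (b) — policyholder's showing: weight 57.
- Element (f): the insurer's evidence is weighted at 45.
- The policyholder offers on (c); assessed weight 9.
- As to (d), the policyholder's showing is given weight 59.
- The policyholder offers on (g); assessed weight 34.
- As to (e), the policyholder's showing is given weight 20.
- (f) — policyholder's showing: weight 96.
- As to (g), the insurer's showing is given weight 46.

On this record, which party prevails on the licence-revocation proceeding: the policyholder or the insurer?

policyholder

— Issue I —
Stage I.1 (policyholder, a preponderance, weight is at least 53): (a) 58 ≥ 53 — meets; (b) 57 ≥ 53 — meets.
  All elements met. The policyholder retains the burden for Stage I.2.
Stage I.2 (policyholder, a production showing, weight exceeds 8): (c) 9 > 8 — meets.
  The policyholder carries the last stage.
All stages carried — the policyholder prevails on this issue.
— Issue II —
Stage II.1 — burden on policyholder; standard: a preponderance (weight exceeds 53).
    (d): 59 > 53 [met]
  Stage II.1 is satisfied; the onus moves to the insurer.
Stage II.2 — burden on insurer; standard: a preponderance (weight exceeds 53).
    (e): 71 − 20 = 51 ≤ 53 [not met]
  Stage II.2 not carried; the insurer fails its burden.
The analysis ends at Stage II.2; the policyholder prevails on this issue.
— Issue III —
Stage III.1 (policyholder, a more-likely-than-not showing, weight is at least 51): (f) net 96−45=51 ≥ 51 — meets.
  Stage III.1 is satisfied; the onus moves to the insurer.
Stage III.2 (insurer, a production showing, weight is at least 18): (g) net 46−34=12 < 18 — fails.
  Stage III.2 not carried; the insurer fails its burden.
The policyholder prevails on this issue.
Per-issue: Issue I → policyholder; Issue II → policyholder; Issue III → policyholder. The policyholder must prevail on every issue; overall, the policyholder prevails.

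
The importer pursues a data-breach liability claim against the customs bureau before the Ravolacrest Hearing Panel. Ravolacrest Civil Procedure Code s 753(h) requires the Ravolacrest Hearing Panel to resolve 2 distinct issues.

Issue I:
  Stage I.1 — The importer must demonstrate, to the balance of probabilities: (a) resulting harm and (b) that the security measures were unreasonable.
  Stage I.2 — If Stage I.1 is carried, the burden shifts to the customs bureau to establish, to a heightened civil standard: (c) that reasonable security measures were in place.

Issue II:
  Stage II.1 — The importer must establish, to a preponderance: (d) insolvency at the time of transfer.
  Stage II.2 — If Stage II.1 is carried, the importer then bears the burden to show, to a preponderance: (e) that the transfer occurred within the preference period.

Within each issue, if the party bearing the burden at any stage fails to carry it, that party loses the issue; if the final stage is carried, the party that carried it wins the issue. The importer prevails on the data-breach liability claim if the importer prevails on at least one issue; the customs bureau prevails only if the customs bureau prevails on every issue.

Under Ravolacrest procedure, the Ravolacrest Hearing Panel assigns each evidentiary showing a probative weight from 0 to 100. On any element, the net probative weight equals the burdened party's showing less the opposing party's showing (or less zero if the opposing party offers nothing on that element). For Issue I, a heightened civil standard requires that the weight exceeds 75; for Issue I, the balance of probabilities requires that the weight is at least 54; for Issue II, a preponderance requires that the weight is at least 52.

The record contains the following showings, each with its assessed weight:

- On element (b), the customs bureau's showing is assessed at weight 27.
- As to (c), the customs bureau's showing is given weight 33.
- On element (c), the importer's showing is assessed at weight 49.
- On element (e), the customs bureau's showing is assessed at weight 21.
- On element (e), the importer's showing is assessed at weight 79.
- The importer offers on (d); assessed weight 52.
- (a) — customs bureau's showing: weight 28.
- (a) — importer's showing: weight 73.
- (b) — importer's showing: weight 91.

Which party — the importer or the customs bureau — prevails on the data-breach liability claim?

— Issue I —
Stage I.1 (importer, the balance of probabilities, weight is at least 54): (a) net 73−28=45 < 54 — fails; (b) net 91−27=64 ≥ 54 — meets.
  Not every element is met, so the importer fails to carry Stage I.1.
The customs bureau prevails on this issue.
— Issue II —
Stage II.1 (importer, a preponderance, weight is at least 52): (d) 52 ≥ 52 — meets.
  All elements met. The importer retains the burden for Stage II.2.
Stage II.2 (importer, a preponderance, weight is at least 52): (e) net 79−21=58 ≥ 52 — meets.
  The importer carries the last stage.
All stages carried — the importer prevails on this issue.
Per-issue: Issue I → customs bureau; Issue II → importer. The importer must prevail on at least one issue; overall, the importer prevails.

importer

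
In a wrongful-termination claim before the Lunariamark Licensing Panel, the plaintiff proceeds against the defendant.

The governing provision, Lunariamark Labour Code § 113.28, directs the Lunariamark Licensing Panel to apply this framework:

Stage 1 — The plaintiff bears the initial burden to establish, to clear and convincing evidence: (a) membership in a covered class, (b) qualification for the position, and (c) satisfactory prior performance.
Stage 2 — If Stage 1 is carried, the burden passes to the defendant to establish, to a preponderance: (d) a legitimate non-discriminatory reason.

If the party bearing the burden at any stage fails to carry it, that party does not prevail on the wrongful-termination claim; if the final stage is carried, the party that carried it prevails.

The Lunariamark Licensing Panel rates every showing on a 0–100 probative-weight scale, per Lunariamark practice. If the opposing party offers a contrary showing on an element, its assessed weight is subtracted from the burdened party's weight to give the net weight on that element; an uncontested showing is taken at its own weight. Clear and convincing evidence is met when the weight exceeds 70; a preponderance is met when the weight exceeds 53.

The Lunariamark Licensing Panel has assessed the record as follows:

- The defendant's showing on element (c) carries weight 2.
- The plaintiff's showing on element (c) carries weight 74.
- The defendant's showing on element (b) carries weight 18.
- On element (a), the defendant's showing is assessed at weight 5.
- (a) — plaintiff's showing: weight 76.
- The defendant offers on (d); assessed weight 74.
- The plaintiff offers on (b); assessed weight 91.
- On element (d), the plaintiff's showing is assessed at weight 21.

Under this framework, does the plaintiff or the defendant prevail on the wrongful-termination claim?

plaintiff

Stage 1 (plaintiff, clear and convincing evidence, weight exceeds 70): (a) net 76−5=71 > 70 — meets; (b) net 91−18=73 > 70 — meets; (c) net 74−2=72 > 70 — meets.
  The plaintiff carries Stage 1; the defendant now bears the burden.
Stage 2 (defendant, a preponderance, weight exceeds 53): (d) net 74−21=53 ≤ 53 — fails.
  Not every element is met, so the defendant fails to carry Stage 2.
So the plaintiff prevails.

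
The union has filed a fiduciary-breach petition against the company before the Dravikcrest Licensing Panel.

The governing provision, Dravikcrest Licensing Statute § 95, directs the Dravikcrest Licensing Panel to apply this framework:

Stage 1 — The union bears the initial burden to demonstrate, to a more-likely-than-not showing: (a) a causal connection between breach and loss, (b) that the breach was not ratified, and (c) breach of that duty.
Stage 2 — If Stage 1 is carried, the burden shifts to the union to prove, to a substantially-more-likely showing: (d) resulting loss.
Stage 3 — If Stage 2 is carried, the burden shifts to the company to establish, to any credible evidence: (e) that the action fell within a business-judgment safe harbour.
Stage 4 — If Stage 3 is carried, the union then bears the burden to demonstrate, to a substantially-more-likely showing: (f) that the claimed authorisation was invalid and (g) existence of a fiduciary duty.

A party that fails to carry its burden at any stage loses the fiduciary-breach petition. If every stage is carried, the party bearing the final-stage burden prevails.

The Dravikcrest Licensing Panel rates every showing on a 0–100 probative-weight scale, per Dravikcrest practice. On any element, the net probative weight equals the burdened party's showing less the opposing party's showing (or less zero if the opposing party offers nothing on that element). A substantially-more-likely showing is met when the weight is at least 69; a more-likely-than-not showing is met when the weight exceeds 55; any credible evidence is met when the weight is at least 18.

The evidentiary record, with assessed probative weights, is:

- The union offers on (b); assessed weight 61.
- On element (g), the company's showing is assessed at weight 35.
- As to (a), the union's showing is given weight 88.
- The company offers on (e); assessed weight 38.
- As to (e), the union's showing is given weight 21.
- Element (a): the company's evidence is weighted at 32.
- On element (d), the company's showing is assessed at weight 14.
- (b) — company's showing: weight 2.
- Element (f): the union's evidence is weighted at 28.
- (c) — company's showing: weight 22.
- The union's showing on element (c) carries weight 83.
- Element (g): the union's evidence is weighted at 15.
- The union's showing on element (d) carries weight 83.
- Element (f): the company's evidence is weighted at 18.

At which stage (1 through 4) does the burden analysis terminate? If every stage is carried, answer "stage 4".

At Stage 1 the union must meet a more-likely-than-not showing (weight exceeds 55): on (a) the weight is 88 less the opposing 32 gives net 56, which does exceed 55, so (a) meets the standard; on (b) the weight is 61 less the opposing 2 gives net 59, > 55, so (b) meets the standard; on (c) the weight is 83 less the opposing 22 gives net 61, which does exceed 55, so (c) meets the standard.
  Stage 1 is satisfied; the union continues to bear the burden.
At Stage 2 the union must meet a substantially-more-likely showing (weight is at least 69): on (d) the weight is 83 less the opposing 14 gives net 69, which does reach 69, so (d) meets the standard.
  The union carries Stage 2; the company now bears the burden.
At Stage 3 the company must meet any credible evidence (weight is at least 18): on (e) the weight is 38 less the opposing 21 gives net 17, which does not reach 18, so (e) does not meet the standard.
  Not every element is met, so the company fails to carry Stage 3.
So the union prevails.

stage 3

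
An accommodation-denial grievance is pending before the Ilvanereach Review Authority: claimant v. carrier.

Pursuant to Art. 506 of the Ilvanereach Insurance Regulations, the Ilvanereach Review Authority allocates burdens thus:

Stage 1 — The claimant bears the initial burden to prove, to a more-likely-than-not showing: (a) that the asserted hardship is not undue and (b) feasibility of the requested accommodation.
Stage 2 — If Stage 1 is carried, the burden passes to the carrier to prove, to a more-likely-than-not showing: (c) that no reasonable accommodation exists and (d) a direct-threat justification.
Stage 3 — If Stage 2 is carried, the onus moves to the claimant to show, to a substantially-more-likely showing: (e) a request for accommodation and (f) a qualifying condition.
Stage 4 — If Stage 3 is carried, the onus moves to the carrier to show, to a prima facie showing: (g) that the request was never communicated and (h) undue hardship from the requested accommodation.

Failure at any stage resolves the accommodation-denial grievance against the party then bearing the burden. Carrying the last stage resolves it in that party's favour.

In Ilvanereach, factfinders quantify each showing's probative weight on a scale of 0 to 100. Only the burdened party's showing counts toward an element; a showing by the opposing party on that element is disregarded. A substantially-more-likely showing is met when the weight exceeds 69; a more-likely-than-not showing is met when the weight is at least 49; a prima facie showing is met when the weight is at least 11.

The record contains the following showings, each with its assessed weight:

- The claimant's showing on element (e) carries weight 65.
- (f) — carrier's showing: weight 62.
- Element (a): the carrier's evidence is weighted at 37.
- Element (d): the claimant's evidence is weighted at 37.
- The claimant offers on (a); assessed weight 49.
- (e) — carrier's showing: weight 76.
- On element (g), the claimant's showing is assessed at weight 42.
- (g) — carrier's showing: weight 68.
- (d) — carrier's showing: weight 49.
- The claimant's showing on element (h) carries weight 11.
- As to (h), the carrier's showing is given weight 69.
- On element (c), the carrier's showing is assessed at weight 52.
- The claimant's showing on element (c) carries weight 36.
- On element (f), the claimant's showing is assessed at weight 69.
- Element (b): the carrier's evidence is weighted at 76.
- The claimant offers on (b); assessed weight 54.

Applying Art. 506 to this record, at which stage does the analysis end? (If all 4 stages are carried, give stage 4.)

At Stage 1 the claimant must meet a more-likely-than-not showing (weight is at least 49): on (a) the weight is 49 (the carrier's 37 is given no effect), which does reach 49, so (a) meets the standard; on (b) the weight is 54 (the carrier's 76 is given no effect), ≥ 49, so (b) meets the standard.
  The claimant carries Stage 1; the carrier now bears the burden.
At Stage 2 the carrier must meet a more-likely-than-not showing (weight is at least 49): on (c) the weight is 52 (the claimant's 36 is given no effect), which does reach 49, so (c) meets the standard; on (d) the weight is 49 (the claimant's 37 is given no effect), ≥ 49, so (d) meets the standard.
  Stage 2 carried; the burden shifts to the claimant.
At Stage 3 the claimant must meet a substantially-more-likely showing (weight exceeds 69): on (e) the weight is 65 (the carrier's 76 is given no effect), ≤ 69, so (e) does not meet the standard; on (f) the weight is 69 (the carrier's 62 is given no effect), which does not exceed 69, so (f) does not meet the standard.
  The claimant does not carry Stage 3.
The analysis ends at Stage 3; the carrier prevails.

stage 3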